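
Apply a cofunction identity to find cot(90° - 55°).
cot(90° - 55°) = tan(55°) = 1.428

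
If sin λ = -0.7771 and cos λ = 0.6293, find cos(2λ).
cos(2λ) = cos²λ - sin²λ = -0.2079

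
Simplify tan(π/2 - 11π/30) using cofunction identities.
tan(π/2 - 11π/30) = cot(11π/30)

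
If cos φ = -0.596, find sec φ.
sec φ = 1/cos φ = -1.678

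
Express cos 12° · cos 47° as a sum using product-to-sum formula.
cos 12° cos 47° = (1/2)[cos(12°-47°) + cos(12°+47°)]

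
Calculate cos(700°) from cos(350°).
cos(700°) = cos²350° - sin²350° = 0.9397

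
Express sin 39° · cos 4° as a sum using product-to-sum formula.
sin 39° cos 4° = (1/2)[sin(39°+4°) + sin(39°-4°)]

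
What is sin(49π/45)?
sin(49π/45) = -0.2756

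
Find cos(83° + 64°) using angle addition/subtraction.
cos(83° + 64°) = cos 83° cos 64° - sin 83° sin 64° = -0.8387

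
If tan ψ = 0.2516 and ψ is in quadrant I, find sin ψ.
sin ψ = 0.244 (using tan²ψ + 1 = sec²ψ)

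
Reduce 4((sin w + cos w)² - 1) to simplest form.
4((sin w + cos w)² - 1) = 4(sin(2w)) (using Pythagorean + double angle)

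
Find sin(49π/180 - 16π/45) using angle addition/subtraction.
sin(49π/180 - 16π/45) = sin 49π/180 cos 16π/45 - cos 49π/180 sin 16π/45 = -(√6-√2)/4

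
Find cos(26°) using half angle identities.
cos(26°) = √((1 + cos 52°)/2) = 0.8988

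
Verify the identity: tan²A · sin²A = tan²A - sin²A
RHS = sin²A/cos²A - sin²A = sin²A(1/cos²A - 1) = sin²A · (1 - cos²A)/cos²A = sin²A · sin²A/cos²A = sin²A · tan²A = LHS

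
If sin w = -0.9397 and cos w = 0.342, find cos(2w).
cos(2w) = cos²w - sin²w = -0.7661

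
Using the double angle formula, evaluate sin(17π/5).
sin(17π/5) = 2 sin 17π/10 cos 17π/10 = -0.9511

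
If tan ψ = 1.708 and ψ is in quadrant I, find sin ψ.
sin ψ = 0.863 (using tan²ψ + 1 = sec²ψ)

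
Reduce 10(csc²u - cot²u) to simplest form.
10(csc²u - cot²u) = 10 (using Pythagorean identity)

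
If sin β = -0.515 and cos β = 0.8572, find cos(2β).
cos(2β) = cos²β - sin²β = 0.4696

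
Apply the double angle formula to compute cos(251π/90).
cos(251π/90) = cos²251π/180 - sin²251π/180 = -0.788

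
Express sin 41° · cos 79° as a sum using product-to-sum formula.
sin 41° cos 79° = (1/2)[sin(41°+79°) + sin(41°-79°)]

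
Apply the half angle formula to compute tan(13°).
tan(13°) = sin 26° / (1 + cos 26°) = 0.2309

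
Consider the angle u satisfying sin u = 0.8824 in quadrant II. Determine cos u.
cos u = ±√(1 - sin²u) = -0.4705 (negative in QII)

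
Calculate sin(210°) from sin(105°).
sin(210°) = 2 sin 105° cos 105° = -1/2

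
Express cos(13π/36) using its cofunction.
cos(13π/36) = sin(π/2 - 13π/36) = sin(5π/36)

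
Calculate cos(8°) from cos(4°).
cos(8°) = cos²4° - sin²4° = 0.9903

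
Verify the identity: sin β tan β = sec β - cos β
RHS = 1/cos β - cos β = (1 - cos²β)/cos β = sin²β/cos β = sin β · (sin β/cos β) = sin β tan β = LHS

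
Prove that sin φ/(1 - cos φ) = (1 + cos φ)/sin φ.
LHS = sin φ(1 + cos φ) / ((1 - cos φ)(1 + cos φ)) = sin φ(1 + cos φ) / (1 - cos²φ) = sin φ(1 + cos φ) / sin²φ = (1 + cos φ)/sin φ = RHS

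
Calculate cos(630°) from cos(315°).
cos(630°) = 1 - 2sin²315° = 0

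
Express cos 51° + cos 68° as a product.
cos 51° + cos 68° = 2 cos(59.5°) cos(-8.5°)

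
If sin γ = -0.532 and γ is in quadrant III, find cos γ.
cos γ = -0.8467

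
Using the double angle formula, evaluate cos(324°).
cos(324°) = cos²162° - sin²162° = 0.809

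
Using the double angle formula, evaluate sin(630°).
sin(630°) = 2 sin 315° cos 315° = -1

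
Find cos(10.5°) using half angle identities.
cos(10.5°) = √((1 + cos 21°)/2) = 0.9833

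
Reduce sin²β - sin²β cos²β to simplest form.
sin²β - sin²β cos²β = sin⁴β (using Factoring)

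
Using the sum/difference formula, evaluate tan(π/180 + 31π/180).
tan(π/180 + 31π/180) = (tan π/180 + tan 31π/180)/(1 - tan π/180 tan 31π/180) = 0.6249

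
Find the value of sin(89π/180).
sin(89π/180) = 0.9998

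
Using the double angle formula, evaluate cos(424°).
cos(424°) = 1 - 2sin²212° = 0.4384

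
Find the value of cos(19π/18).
cos(19π/18) = -0.9848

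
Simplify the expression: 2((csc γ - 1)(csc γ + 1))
2((csc γ - 1)(csc γ + 1)) = 2(cot²γ) (using Diff. of squares)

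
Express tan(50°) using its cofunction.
tan(50°) = cot(90° - 50°) = cot(40°)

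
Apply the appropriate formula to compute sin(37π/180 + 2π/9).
sin(37π/180 + 2π/9) = sin 37π/180 cos 2π/9 + cos 37π/180 sin 2π/9 = 0.9744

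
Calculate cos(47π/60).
cos(47π/60) = -0.7771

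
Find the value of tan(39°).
tan(39°) = 0.8098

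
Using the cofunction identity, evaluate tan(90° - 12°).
tan(90° - 12°) = cot(12°) = 4.705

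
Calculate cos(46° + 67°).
cos(46° + 67°) = cos 46° cos 67° - sin 46° sin 67° = -0.3907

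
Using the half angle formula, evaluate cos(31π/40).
cos(31π/40) = -√((1 + cos 31π/20)/2) = -0.7604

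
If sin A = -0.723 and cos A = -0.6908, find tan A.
tan A = sin A / cos A = 1.047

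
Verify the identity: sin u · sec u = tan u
LHS = sin u · (1/cos u) = sin u/cos u = tan u = RHS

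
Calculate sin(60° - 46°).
sin(60° - 46°) = sin 60° cos 46° - cos 60° sin 46° = 0.2419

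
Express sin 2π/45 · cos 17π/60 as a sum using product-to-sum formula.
sin 2π/45 cos 17π/60 = (1/2)[sin(2π/45+17π/60) + sin(2π/45-17π/60)]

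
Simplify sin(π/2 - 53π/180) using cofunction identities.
sin(π/2 - 53π/180) = cos(53π/180)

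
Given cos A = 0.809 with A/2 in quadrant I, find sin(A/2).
sin(A/2) = ±√((1 - cos A)/2); positive since A/2 ∈ QI, so sin(A/2) = 0.309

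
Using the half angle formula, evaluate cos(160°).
cos(160°) = -√((1 + cos 320°)/2) = -0.9397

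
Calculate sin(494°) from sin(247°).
sin(494°) = 2 sin 247° cos 247° = 0.7193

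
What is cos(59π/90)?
cos(59π/90) = -0.4695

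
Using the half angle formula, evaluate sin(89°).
sin(89°) = √((1 - cos 178°)/2) = 0.9998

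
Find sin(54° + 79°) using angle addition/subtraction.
sin(54° + 79°) = sin 54° cos 79° + cos 54° sin 79° = 0.7314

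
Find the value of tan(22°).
tan(22°) = 0.404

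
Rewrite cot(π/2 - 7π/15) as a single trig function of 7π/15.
cot(π/2 - 7π/15) = tan(7π/15)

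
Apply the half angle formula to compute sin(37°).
sin(37°) = √((1 - cos 74°)/2) = 0.6018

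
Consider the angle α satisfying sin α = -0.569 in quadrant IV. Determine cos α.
cos α = √(1 - sin²α) = 0.8223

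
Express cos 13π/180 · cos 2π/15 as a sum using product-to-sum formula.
cos 13π/180 cos 2π/15 = (1/2)[cos(13π/180-2π/15) + cos(13π/180+2π/15)]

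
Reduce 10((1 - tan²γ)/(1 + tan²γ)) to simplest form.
10((1 - tan²γ)/(1 + tan²γ)) = 10(cos(2γ)) (using Double angle)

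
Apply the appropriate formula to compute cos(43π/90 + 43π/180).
cos(43π/90 + 43π/180) = cos 43π/90 cos 43π/180 - sin 43π/90 sin 43π/180 = -0.6293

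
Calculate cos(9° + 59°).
cos(9° + 59°) = cos 9° cos 59° - sin 9° sin 59° = 0.3746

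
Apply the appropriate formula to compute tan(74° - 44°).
tan(74° - 44°) = (tan 74° - tan 44°)/(1 + tan 74° tan 44°) = √3/3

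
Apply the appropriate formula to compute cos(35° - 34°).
cos(35° - 34°) = cos 35° cos 34° + sin 35° sin 34° = 0.9998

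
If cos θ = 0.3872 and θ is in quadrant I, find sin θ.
sin θ = 0.922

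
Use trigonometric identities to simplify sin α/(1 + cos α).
sin α/(1 + cos α) = tan(α/2) (using Half angle)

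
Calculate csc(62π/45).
csc(62π/45) = -1.079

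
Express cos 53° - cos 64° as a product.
cos 53° - cos 64° = -2 sin(58.5°) sin(-5.5°)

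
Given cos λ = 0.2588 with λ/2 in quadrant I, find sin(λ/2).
sin(λ/2) = ±√((1 - cos λ)/2); positive since λ/2 ∈ QI, so sin(λ/2) = 0.6088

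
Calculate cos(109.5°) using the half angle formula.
cos(109.5°) = -√((1 + cos 219°)/2) = -0.3338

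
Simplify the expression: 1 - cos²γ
1 - cos²γ = sin²γ (using Pythagorean identity)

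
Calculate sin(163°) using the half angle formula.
sin(163°) = √((1 - cos 326°)/2) = 0.2924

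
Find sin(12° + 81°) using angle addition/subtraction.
sin(12° + 81°) = sin 12° cos 81° + cos 12° sin 81° = 0.9986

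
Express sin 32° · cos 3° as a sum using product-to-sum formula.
sin 32° cos 3° = (1/2)[sin(32°+3°) + sin(32°-3°)]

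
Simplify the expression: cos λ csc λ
cos λ csc λ = cot λ (using Reciprocal + quotient)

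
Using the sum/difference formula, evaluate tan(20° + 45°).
tan(20° + 45°) = (tan 20° + tan 45°)/(1 - tan 20° tan 45°) = 2.145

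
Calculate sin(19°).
sin(19°) = 0.3256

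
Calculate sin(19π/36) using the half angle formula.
sin(19π/36) = √((1 - cos 19π/18)/2) = 0.9962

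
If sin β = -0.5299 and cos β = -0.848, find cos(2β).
cos(2β) = cos²β - sin²β = 0.4383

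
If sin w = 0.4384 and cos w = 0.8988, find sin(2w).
sin(2w) = 2 sin w cos w = 0.7881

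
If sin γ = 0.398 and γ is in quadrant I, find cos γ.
cos γ = 0.9174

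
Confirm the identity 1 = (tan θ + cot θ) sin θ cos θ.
RHS = (sin θ/cos θ + cos θ/sin θ) sin θ cos θ = ((sin²θ + cos²θ)/(sin θ cos θ)) · sin θ cos θ = sin²θ + cos²θ = 1 = LHS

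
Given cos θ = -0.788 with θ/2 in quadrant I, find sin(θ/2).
sin(θ/2) = ±√((1 - cos θ)/2); positive since θ/2 ∈ QI, so sin(θ/2) = 0.9455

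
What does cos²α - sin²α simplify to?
cos²α - sin²α = cos(2α) (using Double angle)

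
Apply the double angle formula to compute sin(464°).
sin(464°) = 2 sin 232° cos 232° = 0.9703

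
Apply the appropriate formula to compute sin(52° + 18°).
sin(52° + 18°) = sin 52° cos 18° + cos 52° sin 18° = 0.9397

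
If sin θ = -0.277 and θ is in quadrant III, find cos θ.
cos θ = -0.9609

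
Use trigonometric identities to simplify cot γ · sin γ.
cot γ · sin γ = cos γ (using Quotient identity)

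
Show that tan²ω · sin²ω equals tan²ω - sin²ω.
RHS = sin²ω/cos²ω - sin²ω = sin²ω(1/cos²ω - 1) = sin²ω · (1 - cos²ω)/cos²ω = sin²ω · sin²ω/cos²ω = sin²ω · tan²ω = LHS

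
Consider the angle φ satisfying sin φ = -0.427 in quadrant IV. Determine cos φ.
cos φ = √(1 - sin²φ) = 0.9043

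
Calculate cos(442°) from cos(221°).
cos(442°) = cos²221° - sin²221° = 0.1392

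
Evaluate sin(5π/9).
sin(5π/9) = 0.9848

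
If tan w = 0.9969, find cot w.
cot w = 1/tan w = 1.003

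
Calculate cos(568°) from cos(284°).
cos(568°) = cos²284° - sin²284° = -0.8829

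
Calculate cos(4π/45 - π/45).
cos(4π/45 - π/45) = cos 4π/45 cos π/45 + sin 4π/45 sin π/45 = 0.9781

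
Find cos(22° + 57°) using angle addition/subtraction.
cos(22° + 57°) = cos 22° cos 57° - sin 22° sin 57° = 0.1908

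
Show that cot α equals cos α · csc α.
RHS = cos α · (1/sin α) = cos α/sin α = cot α = LHS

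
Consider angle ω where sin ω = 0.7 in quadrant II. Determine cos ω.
cos ω = ±√(1 - sin²ω) = -0.7141 (negative in QII)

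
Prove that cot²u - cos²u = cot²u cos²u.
LHS = cos²u/sin²u - cos²u = cos²u(1/sin²u - 1) = cos²u · (1 - sin²u)/sin²u = cos²u · cos²u/sin²u = cos²u · cot²u = RHS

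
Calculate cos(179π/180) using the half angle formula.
cos(179π/180) = -√((1 + cos 179π/90)/2) = -0.9998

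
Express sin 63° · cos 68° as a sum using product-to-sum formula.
sin 63° cos 68° = (1/2)[sin(63°+68°) + sin(63°-68°)]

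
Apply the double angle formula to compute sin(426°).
sin(426°) = 2 sin 213° cos 213° = 0.9135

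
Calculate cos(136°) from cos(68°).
cos(136°) = cos²68° - sin²68° = -0.7193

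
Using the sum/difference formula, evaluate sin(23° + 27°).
sin(23° + 27°) = sin 23° cos 27° + cos 23° sin 27° = 0.766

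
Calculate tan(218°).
tan(218°) = 0.7813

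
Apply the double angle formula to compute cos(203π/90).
cos(203π/90) = cos²203π/180 - sin²203π/180 = 0.6947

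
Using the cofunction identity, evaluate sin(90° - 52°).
sin(90° - 52°) = cos(52°) = 0.6157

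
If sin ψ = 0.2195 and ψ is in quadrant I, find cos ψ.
cos ψ = 0.9756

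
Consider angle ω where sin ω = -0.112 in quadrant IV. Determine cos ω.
cos ω = √(1 - sin²ω) = 0.9937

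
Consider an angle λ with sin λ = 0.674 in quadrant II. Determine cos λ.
cos λ = ±√(1 - sin²λ) = -0.7387 (negative in QII)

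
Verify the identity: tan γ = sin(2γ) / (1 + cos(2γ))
RHS = 2 sin γ cos γ / (2cos²γ) = sin γ/cos γ = tan γ = LHS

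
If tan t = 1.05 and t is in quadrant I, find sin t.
sin t = 0.7241 (using tan²t + 1 = sec²t)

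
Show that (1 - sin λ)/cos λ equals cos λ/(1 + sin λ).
LHS = (1 - sin λ)(1 + sin λ) / (cos λ(1 + sin λ)) = (1 - sin²λ) / (cos λ(1 + sin λ)) = cos²λ / (cos λ(1 + sin λ)) = cos λ/(1 + sin λ) = RHS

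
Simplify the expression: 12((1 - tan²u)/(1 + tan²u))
12((1 - tan²u)/(1 + tan²u)) = 12(cos(2u)) (using Double angle)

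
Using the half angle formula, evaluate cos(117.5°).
cos(117.5°) = -√((1 + cos 235°)/2) = -0.4617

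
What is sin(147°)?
sin(147°) = 0.5446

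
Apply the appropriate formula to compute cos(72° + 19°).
cos(72° + 19°) = cos 72° cos 19° - sin 72° sin 19° = -0.01745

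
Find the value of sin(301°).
sin(301°) = -0.8572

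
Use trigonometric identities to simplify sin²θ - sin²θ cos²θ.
sin²θ - sin²θ cos²θ = sin⁴θ (using Factoring)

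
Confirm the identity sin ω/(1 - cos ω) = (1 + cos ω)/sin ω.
LHS = sin ω(1 + cos ω) / ((1 - cos ω)(1 + cos ω)) = sin ω(1 + cos ω) / (1 - cos²ω) = sin ω(1 + cos ω) / sin²ω = (1 + cos ω)/sin ω = RHS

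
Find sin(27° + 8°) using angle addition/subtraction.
sin(27° + 8°) = sin 27° cos 8° + cos 27° sin 8° = 0.5736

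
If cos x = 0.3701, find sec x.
sec x = 1/cos x = 2.702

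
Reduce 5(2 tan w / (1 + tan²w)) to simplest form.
5(2 tan w / (1 + tan²w)) = 5(sin(2w)) (using Double angle)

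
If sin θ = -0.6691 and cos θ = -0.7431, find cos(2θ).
cos(2θ) = cos²θ - sin²θ = 0.1045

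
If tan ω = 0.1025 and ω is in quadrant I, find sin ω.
sin ω = 0.102 (using tan²ω + 1 = sec²ω)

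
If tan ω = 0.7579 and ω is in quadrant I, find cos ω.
cos ω = 0.797 (using tan²ω + 1 = sec²ω)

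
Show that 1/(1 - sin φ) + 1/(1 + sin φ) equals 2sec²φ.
LHS = [(1 + sin φ) + (1 - sin φ)] / [(1 - sin φ)(1 + sin φ)] = 2/(1 - sin²φ) = 2/cos²φ = 2sec²φ = RHS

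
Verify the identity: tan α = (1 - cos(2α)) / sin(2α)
RHS = 2sin²α / (2 sin α cos α) = sin α/cos α = tan α = LHS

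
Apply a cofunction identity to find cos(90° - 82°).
cos(90° - 82°) = sin(82°) = 0.9903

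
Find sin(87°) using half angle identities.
sin(87°) = √((1 - cos 174°)/2) = 0.9986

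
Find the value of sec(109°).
sec(109°) = -3.072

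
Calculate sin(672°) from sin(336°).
sin(672°) = 2 sin 336° cos 336° = -0.7431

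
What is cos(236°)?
cos(236°) = -0.5592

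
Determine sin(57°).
sin(57°) = 0.8387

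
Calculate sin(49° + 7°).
sin(49° + 7°) = sin 49° cos 7° + cos 49° sin 7° = 0.829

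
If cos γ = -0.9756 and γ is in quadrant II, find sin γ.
sin γ = 0.2196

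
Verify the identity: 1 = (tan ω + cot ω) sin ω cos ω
RHS = (sin ω/cos ω + cos ω/sin ω) sin ω cos ω = ((sin²ω + cos²ω)/(sin ω cos ω)) · sin ω cos ω = sin²ω + cos²ω = 1 = LHS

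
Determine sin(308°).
sin(308°) = -0.788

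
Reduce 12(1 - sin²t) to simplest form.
12(1 - sin²t) = 12(cos²t) (using Pythagorean identity)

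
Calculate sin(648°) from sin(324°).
sin(648°) = 2 sin 324° cos 324° = -0.9511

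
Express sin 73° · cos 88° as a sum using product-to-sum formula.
sin 73° cos 88° = (1/2)[sin(73°+88°) + sin(73°-88°)]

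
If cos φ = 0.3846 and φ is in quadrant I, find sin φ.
sin φ = 0.9231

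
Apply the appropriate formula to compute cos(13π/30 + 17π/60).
cos(13π/30 + 17π/60) = cos 13π/30 cos 17π/60 - sin 13π/30 sin 17π/60 = -0.6293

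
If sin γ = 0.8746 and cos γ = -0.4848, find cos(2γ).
cos(2γ) = cos²γ - sin²γ = -0.5299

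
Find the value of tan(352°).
tan(352°) = -0.1405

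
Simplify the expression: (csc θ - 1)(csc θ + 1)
(csc θ - 1)(csc θ + 1) = cot²θ (using Diff. of squares)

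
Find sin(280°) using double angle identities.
sin(280°) = 2 sin 140° cos 140° = -0.9848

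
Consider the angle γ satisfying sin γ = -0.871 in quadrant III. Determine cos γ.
cos γ = ±√(1 - sin²γ) = -0.4913 (negative in QIII)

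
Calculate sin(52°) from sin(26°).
sin(52°) = 2 sin 26° cos 26° = 0.788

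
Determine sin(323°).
sin(323°) = -0.6018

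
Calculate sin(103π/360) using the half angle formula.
sin(103π/360) = √((1 - cos 103π/180)/2) = 0.7826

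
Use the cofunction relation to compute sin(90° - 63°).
sin(90° - 63°) = cos(63°) = 0.454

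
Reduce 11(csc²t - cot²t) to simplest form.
11(csc²t - cot²t) = 11 (using Pythagorean identity)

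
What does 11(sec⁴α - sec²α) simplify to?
11(sec⁴α - sec²α) = 11(tan⁴α + tan²α) (using Pythagorean)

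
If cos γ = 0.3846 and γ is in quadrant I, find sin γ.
sin γ = 0.9231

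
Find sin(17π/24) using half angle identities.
sin(17π/24) = √((1 - cos 17π/12)/2) = 0.7934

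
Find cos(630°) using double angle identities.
cos(630°) = cos²315° - sin²315° = 0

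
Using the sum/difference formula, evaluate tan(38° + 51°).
tan(38° + 51°) = (tan 38° + tan 51°)/(1 - tan 38° tan 51°) = 57.29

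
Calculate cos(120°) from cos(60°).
cos(120°) = cos²60° - sin²60° = -1/2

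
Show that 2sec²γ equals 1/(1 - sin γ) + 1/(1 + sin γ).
RHS = [(1 + sin γ) + (1 - sin γ)] / [(1 - sin γ)(1 + sin γ)] = 2/(1 - sin²γ) = 2/cos²γ = 2sec²γ = LHS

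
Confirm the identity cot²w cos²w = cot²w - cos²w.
RHS = cos²w/sin²w - cos²w = cos²w(1/sin²w - 1) = cos²w · (1 - sin²w)/sin²w = cos²w · cos²w/sin²w = cos²w · cot²w = LHS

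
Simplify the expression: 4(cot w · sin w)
4(cot w · sin w) = 4(cos w) (using Quotient identity)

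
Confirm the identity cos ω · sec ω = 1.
LHS = cos ω · (1/cos ω) = 1 = RHS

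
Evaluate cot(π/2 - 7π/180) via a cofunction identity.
cot(π/2 - 7π/180) = tan(7π/180) = 0.1228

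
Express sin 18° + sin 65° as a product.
sin 18° + sin 65° = 2 sin(41.5°) cos(-23.5°)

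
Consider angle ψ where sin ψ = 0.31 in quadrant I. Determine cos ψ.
cos ψ = √(1 - sin²ψ) = 0.9507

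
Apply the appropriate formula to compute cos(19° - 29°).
cos(19° - 29°) = cos 19° cos 29° + sin 19° sin 29° = 0.9848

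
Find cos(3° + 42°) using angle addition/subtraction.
cos(3° + 42°) = cos 3° cos 42° - sin 3° sin 42° = √2/2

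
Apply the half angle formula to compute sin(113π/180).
sin(113π/180) = √((1 - cos 113π/90)/2) = 0.9205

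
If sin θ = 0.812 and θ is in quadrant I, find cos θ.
cos θ = 0.5837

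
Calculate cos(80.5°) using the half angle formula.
cos(80.5°) = √((1 + cos 161°)/2) = 0.165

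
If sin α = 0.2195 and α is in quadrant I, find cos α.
cos α = 0.9756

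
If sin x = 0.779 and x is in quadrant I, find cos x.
cos x = 0.627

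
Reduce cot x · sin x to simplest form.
cot x · sin x = cos x (using Quotient identity)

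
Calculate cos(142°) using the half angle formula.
cos(142°) = -√((1 + cos 284°)/2) = -0.788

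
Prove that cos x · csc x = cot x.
LHS = cos x · (1/sin x) = cos x/sin x = cot x = RHS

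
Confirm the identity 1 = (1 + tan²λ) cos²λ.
RHS = sec²λ · cos²λ = (1/cos²λ) · cos²λ = 1 = LHS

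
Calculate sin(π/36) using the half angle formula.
sin(π/36) = √((1 - cos π/18)/2) = 0.08716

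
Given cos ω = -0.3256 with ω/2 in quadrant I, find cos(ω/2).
cos(ω/2) = ±√((1 + cos ω)/2); positive since ω/2 ∈ QI, so cos(ω/2) = 0.5807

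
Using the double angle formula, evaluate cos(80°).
cos(80°) = 1 - 2sin²40° = 0.1736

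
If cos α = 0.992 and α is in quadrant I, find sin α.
sin α = 0.1262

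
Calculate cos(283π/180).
cos(283π/180) = 0.225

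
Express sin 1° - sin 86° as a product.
sin 1° - sin 86° = 2 cos(43.5°) sin(-42.5°)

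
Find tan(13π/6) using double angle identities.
tan(13π/6) = 2 tan 13π/12 / (1 - tan²13π/12) = √3/3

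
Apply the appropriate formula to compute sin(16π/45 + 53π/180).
sin(16π/45 + 53π/180) = sin 16π/45 cos 53π/180 + cos 16π/45 sin 53π/180 = 0.891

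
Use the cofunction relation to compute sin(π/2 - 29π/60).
sin(π/2 - 29π/60) = cos(29π/60) = 0.05234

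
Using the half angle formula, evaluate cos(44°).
cos(44°) = √((1 + cos 88°)/2) = 0.7193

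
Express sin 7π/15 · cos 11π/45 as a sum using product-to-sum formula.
sin 7π/15 cos 11π/45 = (1/2)[sin(7π/15+11π/45) + sin(7π/15-11π/45)]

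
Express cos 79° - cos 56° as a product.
cos 79° - cos 56° = -2 sin(67.5°) sin(11.5°)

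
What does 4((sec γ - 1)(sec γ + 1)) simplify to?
4((sec γ - 1)(sec γ + 1)) = 4(tan²γ) (using Diff. of squares)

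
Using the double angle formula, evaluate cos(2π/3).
cos(2π/3) = cos²π/3 - sin²π/3 = -1/2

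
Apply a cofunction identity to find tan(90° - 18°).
tan(90° - 18°) = cot(18°) = 3.078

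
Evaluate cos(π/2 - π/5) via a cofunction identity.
cos(π/2 - π/5) = sin(π/5) = 0.5878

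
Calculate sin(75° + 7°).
sin(75° + 7°) = sin 75° cos 7° + cos 75° sin 7° = 0.9903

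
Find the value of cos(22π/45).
cos(22π/45) = 0.0349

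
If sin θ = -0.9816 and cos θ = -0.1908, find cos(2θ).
cos(2θ) = cos²θ - sin²θ = -0.9271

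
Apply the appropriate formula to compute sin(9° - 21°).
sin(9° - 21°) = sin 9° cos 21° - cos 9° sin 21° = -0.2079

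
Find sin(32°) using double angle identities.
sin(32°) = 2 sin 16° cos 16° = 0.5299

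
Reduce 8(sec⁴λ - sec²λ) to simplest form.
8(sec⁴λ - sec²λ) = 8(tan⁴λ + tan²λ) (using Pythagorean)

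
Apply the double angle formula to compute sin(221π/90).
sin(221π/90) = 2 sin 221π/180 cos 221π/180 = 0.9903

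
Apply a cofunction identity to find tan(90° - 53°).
tan(90° - 53°) = cot(53°) = 0.7536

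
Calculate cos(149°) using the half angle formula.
cos(149°) = -√((1 + cos 298°)/2) = -0.8572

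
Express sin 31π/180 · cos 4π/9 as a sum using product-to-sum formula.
sin 31π/180 cos 4π/9 = (1/2)[sin(31π/180+4π/9) + sin(31π/180-4π/9)]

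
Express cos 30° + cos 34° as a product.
cos 30° + cos 34° = 2 cos(32°) cos(-2°)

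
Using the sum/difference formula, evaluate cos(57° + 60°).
cos(57° + 60°) = cos 57° cos 60° - sin 57° sin 60° = -0.454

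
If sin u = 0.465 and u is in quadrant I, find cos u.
cos u = 0.8853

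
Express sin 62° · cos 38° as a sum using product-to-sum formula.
sin 62° cos 38° = (1/2)[sin(62°+38°) + sin(62°-38°)]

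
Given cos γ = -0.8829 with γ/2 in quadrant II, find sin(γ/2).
sin(γ/2) = ±√((1 - cos γ)/2); positive since γ/2 ∈ QII, so sin(γ/2) = 0.9703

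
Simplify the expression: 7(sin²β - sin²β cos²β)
7(sin²β - sin²β cos²β) = 7(sin⁴β) (using Factoring)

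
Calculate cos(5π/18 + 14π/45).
cos(5π/18 + 14π/45) = cos 5π/18 cos 14π/45 - sin 5π/18 sin 14π/45 = -0.2756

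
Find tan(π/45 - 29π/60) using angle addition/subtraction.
tan(π/45 - 29π/60) = (tan π/45 - tan 29π/60)/(1 + tan π/45 tan 29π/60) = -8.144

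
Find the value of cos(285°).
cos(285°) = (√6-√2)/4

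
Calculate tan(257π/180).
tan(257π/180) = 4.331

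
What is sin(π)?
sin(π) = 0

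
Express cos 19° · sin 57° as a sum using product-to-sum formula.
cos 19° sin 57° = (1/2)[sin(19°+57°) - sin(19°-57°)]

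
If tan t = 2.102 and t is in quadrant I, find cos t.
cos t = 0.4296 (using tan²t + 1 = sec²t)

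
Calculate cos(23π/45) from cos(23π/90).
cos(23π/45) = cos²23π/90 - sin²23π/90 = -0.0349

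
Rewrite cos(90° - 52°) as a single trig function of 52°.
cos(90° - 52°) = sin(52°)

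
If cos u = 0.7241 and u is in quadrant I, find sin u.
sin u = 0.6897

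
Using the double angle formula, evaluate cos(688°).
cos(688°) = 2cos²344° - 1 = 0.848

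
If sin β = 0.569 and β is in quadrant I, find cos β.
cos β = 0.8223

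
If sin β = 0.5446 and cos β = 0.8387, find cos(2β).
cos(2β) = cos²β - sin²β = 0.4068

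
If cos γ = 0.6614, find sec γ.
sec γ = 1/cos γ = 1.512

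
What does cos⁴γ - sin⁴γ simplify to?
cos⁴γ - sin⁴γ = cos(2γ) (using Factoring + double angle)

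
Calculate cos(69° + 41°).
cos(69° + 41°) = cos 69° cos 41° - sin 69° sin 41° = -0.342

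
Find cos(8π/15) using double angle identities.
cos(8π/15) = cos²4π/15 - sin²4π/15 = -0.1045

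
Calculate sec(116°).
sec(116°) = -2.281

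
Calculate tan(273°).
tan(273°) = -19.08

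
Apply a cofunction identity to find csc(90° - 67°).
csc(90° - 67°) = sec(67°) = 2.559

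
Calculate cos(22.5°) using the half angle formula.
cos(22.5°) = √((1 + cos 45°)/2) = √(2+√2)/2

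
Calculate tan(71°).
tan(71°) = 2.904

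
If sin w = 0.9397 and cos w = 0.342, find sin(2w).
sin(2w) = 2 sin w cos w = 0.6428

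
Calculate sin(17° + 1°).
sin(17° + 1°) = sin 17° cos 1° + cos 17° sin 1° = 0.309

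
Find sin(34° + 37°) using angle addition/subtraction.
sin(34° + 37°) = sin 34° cos 37° + cos 34° sin 37° = 0.9455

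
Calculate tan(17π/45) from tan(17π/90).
tan(17π/45) = 2 tan 17π/90 / (1 - tan²17π/90) = 2.475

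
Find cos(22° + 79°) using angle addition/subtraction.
cos(22° + 79°) = cos 22° cos 79° - sin 22° sin 79° = -0.1908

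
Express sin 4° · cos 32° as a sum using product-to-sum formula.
sin 4° cos 32° = (1/2)[sin(4°+32°) + sin(4°-32°)]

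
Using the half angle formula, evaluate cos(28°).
cos(28°) = √((1 + cos 56°)/2) = 0.8829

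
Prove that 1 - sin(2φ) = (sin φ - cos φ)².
RHS = sin²φ - 2 sin φ cos φ + cos²φ = (sin²φ + cos²φ) - 2 sin φ cos φ = 1 - sin(2φ) = LHS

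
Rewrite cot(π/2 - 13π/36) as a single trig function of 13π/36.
cot(π/2 - 13π/36) = tan(13π/36)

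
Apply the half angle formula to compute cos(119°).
cos(119°) = -√((1 + cos 238°)/2) = -0.4848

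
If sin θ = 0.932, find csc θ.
csc θ = 1/sin θ = 1.073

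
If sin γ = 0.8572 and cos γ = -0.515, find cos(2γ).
cos(2γ) = cos²γ - sin²γ = -0.4696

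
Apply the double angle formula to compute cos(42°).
cos(42°) = cos²21° - sin²21° = 0.7431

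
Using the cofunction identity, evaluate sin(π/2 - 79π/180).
sin(π/2 - 79π/180) = cos(79π/180) = 0.1908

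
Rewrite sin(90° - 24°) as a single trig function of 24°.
sin(90° - 24°) = cos(24°)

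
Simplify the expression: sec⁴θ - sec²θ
sec⁴θ - sec²θ = tan⁴θ + tan²θ (using Pythagorean)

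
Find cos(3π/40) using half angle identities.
cos(3π/40) = √((1 + cos 3π/20)/2) = 0.9724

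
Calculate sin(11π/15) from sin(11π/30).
sin(11π/15) = 2 sin 11π/30 cos 11π/30 = 0.7431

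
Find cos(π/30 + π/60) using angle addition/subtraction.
cos(π/30 + π/60) = cos π/30 cos π/60 - sin π/30 sin π/60 = 0.9877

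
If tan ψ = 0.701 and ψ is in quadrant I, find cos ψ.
cos ψ = 0.8188 (using tan²ψ + 1 = sec²ψ)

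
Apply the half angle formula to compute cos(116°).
cos(116°) = -√((1 + cos 232°)/2) = -0.4384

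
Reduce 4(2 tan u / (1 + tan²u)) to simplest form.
4(2 tan u / (1 + tan²u)) = 4(sin(2u)) (using Double angle)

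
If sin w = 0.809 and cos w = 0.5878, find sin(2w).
sin(2w) = 2 sin w cos w = 0.9511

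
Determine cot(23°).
cot(23°) = 2.356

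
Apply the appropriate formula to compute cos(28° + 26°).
cos(28° + 26°) = cos 28° cos 26° - sin 28° sin 26° = 0.5878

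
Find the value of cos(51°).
cos(51°) = 0.6293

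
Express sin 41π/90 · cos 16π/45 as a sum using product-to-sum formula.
sin 41π/90 cos 16π/45 = (1/2)[sin(41π/90+16π/45) + sin(41π/90-16π/45)]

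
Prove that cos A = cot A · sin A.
RHS = (cos A/sin A) · sin A = cos A = LHS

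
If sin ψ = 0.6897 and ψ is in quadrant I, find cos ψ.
cos ψ = 0.7241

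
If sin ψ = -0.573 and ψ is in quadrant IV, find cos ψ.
cos ψ = 0.8196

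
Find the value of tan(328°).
tan(328°) = -0.6249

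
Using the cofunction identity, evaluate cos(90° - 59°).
cos(90° - 59°) = sin(59°) = 0.8572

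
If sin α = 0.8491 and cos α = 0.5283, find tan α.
tan α = sin α / cos α = 1.607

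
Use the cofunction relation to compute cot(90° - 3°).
cot(90° - 3°) = tan(3°) = 0.05241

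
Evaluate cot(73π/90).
cot(73π/90) = -1.483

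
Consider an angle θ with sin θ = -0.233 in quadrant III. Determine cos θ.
cos θ = ±√(1 - sin²θ) = -0.9725 (negative in QIII)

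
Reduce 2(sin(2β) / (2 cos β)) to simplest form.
2(sin(2β) / (2 cos β)) = 2(sin β) (using Double angle)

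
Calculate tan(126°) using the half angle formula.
tan(126°) = sin 252° / (1 + cos 252°) = -1.376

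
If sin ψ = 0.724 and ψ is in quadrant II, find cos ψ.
cos ψ = -0.6898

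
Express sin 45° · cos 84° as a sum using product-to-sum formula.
sin 45° cos 84° = (1/2)[sin(45°+84°) + sin(45°-84°)]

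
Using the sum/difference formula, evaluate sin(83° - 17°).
sin(83° - 17°) = sin 83° cos 17° - cos 83° sin 17° = 0.9135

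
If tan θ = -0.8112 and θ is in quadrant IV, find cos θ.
cos θ = 0.7766 (using tan²θ + 1 = sec²θ)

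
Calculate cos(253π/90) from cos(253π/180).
cos(253π/90) = cos²253π/180 - sin²253π/180 = -0.829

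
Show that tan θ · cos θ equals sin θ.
LHS = (sin θ/cos θ) · cos θ = sin θ = RHS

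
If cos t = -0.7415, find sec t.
sec t = 1/cos t = -1.349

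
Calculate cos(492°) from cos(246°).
cos(492°) = cos²246° - sin²246° = -0.6691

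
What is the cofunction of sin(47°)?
sin(47°) = cos(90° - 47°) = cos(43°)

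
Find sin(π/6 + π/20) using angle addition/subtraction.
sin(π/6 + π/20) = sin π/6 cos π/20 + cos π/6 sin π/20 = 0.6293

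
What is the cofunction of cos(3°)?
cos(3°) = sin(90° - 3°) = sin(87°)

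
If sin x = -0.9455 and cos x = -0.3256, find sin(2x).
sin(2x) = 2 sin x cos x = 0.6157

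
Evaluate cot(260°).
cot(260°) = 0.1763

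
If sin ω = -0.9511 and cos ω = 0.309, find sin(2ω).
sin(2ω) = 2 sin ω cos ω = -0.5878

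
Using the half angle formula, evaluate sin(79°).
sin(79°) = √((1 - cos 158°)/2) = 0.9816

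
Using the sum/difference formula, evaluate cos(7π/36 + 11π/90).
cos(7π/36 + 11π/90) = cos 7π/36 cos 11π/90 - sin 7π/36 sin 11π/90 = 0.5446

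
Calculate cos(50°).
cos(50°) = 0.6428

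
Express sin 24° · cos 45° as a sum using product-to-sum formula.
sin 24° cos 45° = (1/2)[sin(24°+45°) + sin(24°-45°)]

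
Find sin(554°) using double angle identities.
sin(554°) = 2 sin 277° cos 277° = -0.2419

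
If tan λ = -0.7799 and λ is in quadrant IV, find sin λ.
sin λ = -0.615 (using tan²λ + 1 = sec²λ)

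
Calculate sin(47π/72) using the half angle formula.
sin(47π/72) = √((1 - cos 47π/36)/2) = 0.887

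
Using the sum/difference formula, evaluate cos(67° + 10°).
cos(67° + 10°) = cos 67° cos 10° - sin 67° sin 10° = 0.225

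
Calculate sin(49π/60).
sin(49π/60) = 0.5446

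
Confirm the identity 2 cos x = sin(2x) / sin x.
RHS = 2 sin x cos x / sin x = 2 cos x = LHS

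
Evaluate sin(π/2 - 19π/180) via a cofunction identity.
sin(π/2 - 19π/180) = cos(19π/180) = 0.9455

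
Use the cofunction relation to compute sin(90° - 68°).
sin(90° - 68°) = cos(68°) = 0.3746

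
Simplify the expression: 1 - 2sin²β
1 - 2sin²β = cos(2β) (using Double angle)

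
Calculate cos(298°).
cos(298°) = 0.4695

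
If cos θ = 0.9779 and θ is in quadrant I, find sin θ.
sin θ = 0.2091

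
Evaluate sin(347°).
sin(347°) = -0.225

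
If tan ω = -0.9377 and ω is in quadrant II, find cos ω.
cos ω = -0.7295 (using tan²ω + 1 = sec²ω)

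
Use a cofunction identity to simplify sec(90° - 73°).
sec(90° - 73°) = csc(73°)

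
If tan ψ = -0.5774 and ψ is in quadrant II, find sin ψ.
sin ψ = 0.5 (using tan²ψ + 1 = sec²ψ)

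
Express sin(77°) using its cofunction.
sin(77°) = cos(90° - 77°) = cos(13°)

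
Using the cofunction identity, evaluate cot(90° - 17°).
cot(90° - 17°) = tan(17°) = 0.3057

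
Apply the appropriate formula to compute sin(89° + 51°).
sin(89° + 51°) = sin 89° cos 51° + cos 89° sin 51° = 0.6428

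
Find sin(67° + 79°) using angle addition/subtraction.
sin(67° + 79°) = sin 67° cos 79° + cos 67° sin 79° = 0.5592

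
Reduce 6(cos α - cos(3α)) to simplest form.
6(cos α - cos(3α)) = 6(2 sin(2α) sin α) (using Sum-to-product)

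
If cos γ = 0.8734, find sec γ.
sec γ = 1/cos γ = 1.145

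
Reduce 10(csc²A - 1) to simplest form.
10(csc²A - 1) = 10(cot²A) (using Pythagorean identity)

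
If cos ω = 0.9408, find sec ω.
sec ω = 1/cos ω = 1.063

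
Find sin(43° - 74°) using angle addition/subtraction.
sin(43° - 74°) = sin 43° cos 74° - cos 43° sin 74° = -0.515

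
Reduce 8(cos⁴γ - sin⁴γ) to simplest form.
8(cos⁴γ - sin⁴γ) = 8(cos(2γ)) (using Factoring + double angle)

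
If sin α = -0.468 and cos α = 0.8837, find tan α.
tan α = sin α / cos α = -0.5296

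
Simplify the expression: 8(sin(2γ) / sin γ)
8(sin(2γ) / sin γ) = 8(2 cos γ) (using Double angle)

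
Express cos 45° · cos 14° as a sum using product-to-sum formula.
cos 45° cos 14° = (1/2)[cos(45°-14°) + cos(45°+14°)]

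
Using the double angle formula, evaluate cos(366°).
cos(366°) = 2cos²183° - 1 = 0.9945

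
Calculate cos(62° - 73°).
cos(62° - 73°) = cos 62° cos 73° + sin 62° sin 73° = 0.9816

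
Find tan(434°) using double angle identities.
tan(434°) = 2 tan 217° / (1 - tan²217°) = 3.487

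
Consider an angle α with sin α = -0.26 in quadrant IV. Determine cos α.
cos α = √(1 - sin²α) = 0.9656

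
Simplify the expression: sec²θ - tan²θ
sec²θ - tan²θ = 1 (using Pythagorean identity)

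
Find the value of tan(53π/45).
tan(53π/45) = 0.6249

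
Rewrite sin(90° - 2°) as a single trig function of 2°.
sin(90° - 2°) = cos(2°)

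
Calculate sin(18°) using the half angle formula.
sin(18°) = √((1 - cos 36°)/2) = 0.309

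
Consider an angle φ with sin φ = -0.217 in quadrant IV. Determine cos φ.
cos φ = √(1 - sin²φ) = 0.9762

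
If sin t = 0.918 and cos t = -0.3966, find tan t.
tan t = sin t / cos t = -2.315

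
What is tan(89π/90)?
tan(89π/90) = -0.03492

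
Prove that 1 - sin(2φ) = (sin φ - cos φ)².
RHS = sin²φ - 2 sin φ cos φ + cos²φ = (sin²φ + cos²φ) - 2 sin φ cos φ = 1 - sin(2φ) = LHS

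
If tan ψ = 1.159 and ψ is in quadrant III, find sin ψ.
sin ψ = -0.7571 (using tan²ψ + 1 = sec²ψ)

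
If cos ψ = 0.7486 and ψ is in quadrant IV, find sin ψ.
sin ψ = -0.663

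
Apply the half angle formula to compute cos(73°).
cos(73°) = √((1 + cos 146°)/2) = 0.2924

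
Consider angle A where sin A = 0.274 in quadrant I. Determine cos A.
cos A = √(1 - sin²A) = 0.9617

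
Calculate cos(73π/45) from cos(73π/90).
cos(73π/45) = cos²73π/90 - sin²73π/90 = 0.3746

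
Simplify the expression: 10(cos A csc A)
10(cos A csc A) = 10(cot A) (using Reciprocal + quotient)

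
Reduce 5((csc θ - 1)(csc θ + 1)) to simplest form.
5((csc θ - 1)(csc θ + 1)) = 5(cot²θ) (using Diff. of squares)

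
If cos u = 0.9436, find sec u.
sec u = 1/cos u = 1.06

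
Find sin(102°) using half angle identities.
sin(102°) = √((1 - cos 204°)/2) = 0.9781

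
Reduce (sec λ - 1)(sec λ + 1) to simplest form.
(sec λ - 1)(sec λ + 1) = tan²λ (using Diff. of squares)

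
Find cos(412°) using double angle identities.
cos(412°) = cos²206° - sin²206° = 0.6157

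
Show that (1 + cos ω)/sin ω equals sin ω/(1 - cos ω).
RHS = sin ω(1 + cos ω) / ((1 - cos ω)(1 + cos ω)) = sin ω(1 + cos ω) / (1 - cos²ω) = sin ω(1 + cos ω) / sin²ω = (1 + cos ω)/sin ω = LHS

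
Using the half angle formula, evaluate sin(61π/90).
sin(61π/90) = √((1 - cos 61π/45)/2) = 0.848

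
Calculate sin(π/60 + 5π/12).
sin(π/60 + 5π/12) = sin π/60 cos 5π/12 + cos π/60 sin 5π/12 = 0.9781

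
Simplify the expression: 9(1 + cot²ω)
9(1 + cot²ω) = 9(csc²ω) (using Pythagorean identity)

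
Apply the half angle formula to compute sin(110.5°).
sin(110.5°) = √((1 - cos 221°)/2) = 0.9367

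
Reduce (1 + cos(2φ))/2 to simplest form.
(1 + cos(2φ))/2 = cos²φ (using Power reduction)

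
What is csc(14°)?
csc(14°) = 4.134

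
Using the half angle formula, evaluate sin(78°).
sin(78°) = √((1 - cos 156°)/2) = 0.9781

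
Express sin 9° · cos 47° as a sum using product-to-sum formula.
sin 9° cos 47° = (1/2)[sin(9°+47°) + sin(9°-47°)]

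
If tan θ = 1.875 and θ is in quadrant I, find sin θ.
sin θ = 0.8824 (using tan²θ + 1 = sec²θ)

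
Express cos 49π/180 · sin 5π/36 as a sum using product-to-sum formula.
cos 49π/180 sin 5π/36 = (1/2)[sin(49π/180+5π/36) - sin(49π/180-5π/36)]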